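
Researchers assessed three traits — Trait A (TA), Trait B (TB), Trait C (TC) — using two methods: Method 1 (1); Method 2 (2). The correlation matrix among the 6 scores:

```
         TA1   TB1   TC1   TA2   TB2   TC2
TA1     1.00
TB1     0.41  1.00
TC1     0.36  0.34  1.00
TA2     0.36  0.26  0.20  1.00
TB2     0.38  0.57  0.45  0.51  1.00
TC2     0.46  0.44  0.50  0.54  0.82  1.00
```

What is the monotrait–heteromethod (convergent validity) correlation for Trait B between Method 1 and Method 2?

0.57

Same trait (TB), different methods: r(TB1, TB2) = 0.57.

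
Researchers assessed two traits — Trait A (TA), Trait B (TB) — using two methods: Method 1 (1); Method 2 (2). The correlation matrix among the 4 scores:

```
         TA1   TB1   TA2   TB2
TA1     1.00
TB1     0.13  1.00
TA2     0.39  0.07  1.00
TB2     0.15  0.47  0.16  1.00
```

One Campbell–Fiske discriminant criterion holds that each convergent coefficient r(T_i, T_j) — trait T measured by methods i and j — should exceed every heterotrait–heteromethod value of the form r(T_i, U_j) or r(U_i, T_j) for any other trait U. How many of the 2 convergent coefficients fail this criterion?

Checking each validity diagonal entry against its comparison values:
TA (methods 1·2): 0.39 vs {0.15, 0.07} → pass.
TB (methods 1·2): 0.47 vs {0.07, 0.15} → pass.
0 of 2 fail.

0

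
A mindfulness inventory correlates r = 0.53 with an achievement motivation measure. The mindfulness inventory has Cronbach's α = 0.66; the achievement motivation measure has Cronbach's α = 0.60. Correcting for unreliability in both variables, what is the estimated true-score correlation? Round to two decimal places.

0.84

r_true = r_obs / √(r_xx · r_yy) = 0.53 / √(0.66 × 0.60) = 0.53 / √0.3960 = 0.53 / 0.6293 ≈ 0.84.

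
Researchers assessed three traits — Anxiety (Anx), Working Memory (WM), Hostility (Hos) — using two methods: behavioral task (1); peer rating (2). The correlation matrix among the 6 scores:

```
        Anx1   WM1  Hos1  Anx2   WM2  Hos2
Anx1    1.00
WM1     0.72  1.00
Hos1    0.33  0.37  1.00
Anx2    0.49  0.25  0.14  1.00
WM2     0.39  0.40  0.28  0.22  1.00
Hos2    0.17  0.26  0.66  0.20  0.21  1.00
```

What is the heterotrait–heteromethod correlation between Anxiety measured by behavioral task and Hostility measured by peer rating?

Different traits and methods: r(Anx1, Hos2) = 0.17.

0.17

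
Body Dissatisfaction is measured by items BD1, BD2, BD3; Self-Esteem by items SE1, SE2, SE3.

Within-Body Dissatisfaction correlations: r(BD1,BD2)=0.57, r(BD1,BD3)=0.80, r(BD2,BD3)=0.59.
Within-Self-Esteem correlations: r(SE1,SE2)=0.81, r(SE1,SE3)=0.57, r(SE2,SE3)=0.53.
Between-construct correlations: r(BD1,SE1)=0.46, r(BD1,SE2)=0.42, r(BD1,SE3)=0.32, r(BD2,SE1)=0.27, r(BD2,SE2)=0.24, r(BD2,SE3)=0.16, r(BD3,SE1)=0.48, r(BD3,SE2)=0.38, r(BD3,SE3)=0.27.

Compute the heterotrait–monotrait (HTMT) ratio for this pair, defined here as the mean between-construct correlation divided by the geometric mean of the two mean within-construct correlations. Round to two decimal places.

Mean between = 3.00/9 = 0.3333.
Mean within-BD = 1.96/3 = 0.6533; mean within-SE = 1.91/3 = 0.6367.
Geometric mean = √(0.6533 × 0.6367) = 0.6449.
HTMT = 0.3333 / 0.6449 = 0.52.

0.52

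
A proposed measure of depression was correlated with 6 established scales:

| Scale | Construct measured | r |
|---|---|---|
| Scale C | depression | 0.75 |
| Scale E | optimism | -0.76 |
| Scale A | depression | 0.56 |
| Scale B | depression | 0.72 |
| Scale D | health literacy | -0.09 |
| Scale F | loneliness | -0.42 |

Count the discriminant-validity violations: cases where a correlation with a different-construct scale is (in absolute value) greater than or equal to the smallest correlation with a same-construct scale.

Convergent (same construct = depression): Scale C, Scale A, Scale B.
Smallest convergent = 0.56. Discriminant |r|: 0.76, 0.09, 0.42; count ≥ 0.56 → 1.

1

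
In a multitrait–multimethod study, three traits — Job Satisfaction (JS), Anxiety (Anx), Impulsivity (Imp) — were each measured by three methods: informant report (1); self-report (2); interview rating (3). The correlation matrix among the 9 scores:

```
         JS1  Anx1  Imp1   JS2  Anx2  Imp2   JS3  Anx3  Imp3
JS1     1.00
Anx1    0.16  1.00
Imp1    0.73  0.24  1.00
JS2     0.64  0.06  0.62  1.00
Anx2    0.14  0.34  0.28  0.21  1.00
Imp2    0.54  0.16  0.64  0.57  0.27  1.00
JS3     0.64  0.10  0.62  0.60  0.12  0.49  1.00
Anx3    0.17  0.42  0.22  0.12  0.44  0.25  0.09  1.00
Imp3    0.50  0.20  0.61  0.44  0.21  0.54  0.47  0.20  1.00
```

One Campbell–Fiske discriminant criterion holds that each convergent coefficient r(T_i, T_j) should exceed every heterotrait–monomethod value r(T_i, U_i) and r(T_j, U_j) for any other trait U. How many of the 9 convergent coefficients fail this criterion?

Each convergent coefficient versus the relevant comparison correlations:
JS (methods 1·2): 0.64 vs {0.16, 0.21, 0.73, 0.57} → fail.
JS (methods 1·3): 0.64 vs {0.16, 0.09, 0.73, 0.47} → fail.
JS (methods 2·3): 0.60 vs {0.21, 0.09, 0.57, 0.47} → pass.
Anx (methods 1·2): 0.34 vs {0.16, 0.21, 0.24, 0.27} → pass.
Anx (methods 1·3): 0.42 vs {0.16, 0.09, 0.24, 0.20} → pass.
Anx (methods 2·3): 0.44 vs {0.21, 0.09, 0.27, 0.20} → pass.
Imp (methods 1·2): 0.64 vs {0.73, 0.57, 0.24, 0.27} → fail.
Imp (methods 1·3): 0.61 vs {0.73, 0.47, 0.24, 0.20} → fail.
Imp (methods 2·3): 0.54 vs {0.57, 0.47, 0.27, 0.20} → fail.
5 of 9 fail.

5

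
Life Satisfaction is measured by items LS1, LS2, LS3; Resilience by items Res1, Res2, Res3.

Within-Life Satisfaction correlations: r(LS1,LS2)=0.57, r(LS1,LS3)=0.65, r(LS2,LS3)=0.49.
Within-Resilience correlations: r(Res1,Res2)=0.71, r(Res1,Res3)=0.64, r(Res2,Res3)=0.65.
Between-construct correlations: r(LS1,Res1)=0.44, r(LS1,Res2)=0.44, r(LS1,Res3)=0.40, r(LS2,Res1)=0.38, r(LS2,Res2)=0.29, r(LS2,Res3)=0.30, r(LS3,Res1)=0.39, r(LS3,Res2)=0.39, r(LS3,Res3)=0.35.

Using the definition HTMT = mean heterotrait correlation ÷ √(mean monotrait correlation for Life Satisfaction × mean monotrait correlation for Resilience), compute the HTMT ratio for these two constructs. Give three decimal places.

0.609

Mean between = 3.38/9 = 0.3756.
Mean within-LS = 1.71/3 = 0.5700; mean within-Res = 2.00/3 = 0.6667.
Geometric mean = √(0.5700 × 0.6667) = 0.6165.
HTMT = 0.3756 / 0.6165 = 0.609.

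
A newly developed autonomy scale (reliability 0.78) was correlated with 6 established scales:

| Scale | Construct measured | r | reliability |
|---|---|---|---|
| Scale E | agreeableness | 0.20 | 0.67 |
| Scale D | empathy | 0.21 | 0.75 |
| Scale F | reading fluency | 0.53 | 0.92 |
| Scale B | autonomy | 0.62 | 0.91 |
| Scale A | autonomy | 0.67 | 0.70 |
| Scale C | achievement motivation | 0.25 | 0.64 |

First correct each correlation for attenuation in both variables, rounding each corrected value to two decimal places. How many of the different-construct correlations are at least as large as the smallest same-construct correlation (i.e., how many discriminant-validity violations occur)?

0

Disattenuated r (r / √(r_scale · r_new)):
  Scale E (disc): 0.20 / √(0.67·0.78) = 0.28
  Scale D (disc): 0.21 / √(0.75·0.78) = 0.27
  Scale F (disc): 0.53 / √(0.92·0.78) = 0.63
  Scale B (conv): 0.62 / √(0.91·0.78) = 0.74
  Scale A (conv): 0.67 / √(0.70·0.78) = 0.91
  Scale C (disc): 0.25 / √(0.64·0.78) = 0.35
Smallest convergent = 0.74. Discriminant values: 0.28, 0.27, 0.63, 0.35; count ≥ 0.74 → 0.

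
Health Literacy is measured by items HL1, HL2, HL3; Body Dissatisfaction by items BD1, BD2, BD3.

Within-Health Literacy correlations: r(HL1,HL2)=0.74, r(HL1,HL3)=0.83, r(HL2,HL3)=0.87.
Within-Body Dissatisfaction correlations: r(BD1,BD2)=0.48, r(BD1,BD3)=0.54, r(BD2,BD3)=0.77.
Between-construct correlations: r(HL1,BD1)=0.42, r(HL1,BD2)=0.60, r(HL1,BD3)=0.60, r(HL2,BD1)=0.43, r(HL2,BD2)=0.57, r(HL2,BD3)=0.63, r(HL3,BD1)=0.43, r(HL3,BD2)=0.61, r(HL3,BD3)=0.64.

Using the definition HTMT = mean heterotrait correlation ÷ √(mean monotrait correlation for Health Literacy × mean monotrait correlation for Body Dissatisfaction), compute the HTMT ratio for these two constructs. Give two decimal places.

Mean between = 4.93/9 = 0.5478.
Mean within-HL = 2.44/3 = 0.8133; mean within-BD = 1.79/3 = 0.5967.
Geometric mean = √(0.8133 × 0.5967) = 0.6966.
HTMT = 0.5478 / 0.6966 = 0.79.

0.79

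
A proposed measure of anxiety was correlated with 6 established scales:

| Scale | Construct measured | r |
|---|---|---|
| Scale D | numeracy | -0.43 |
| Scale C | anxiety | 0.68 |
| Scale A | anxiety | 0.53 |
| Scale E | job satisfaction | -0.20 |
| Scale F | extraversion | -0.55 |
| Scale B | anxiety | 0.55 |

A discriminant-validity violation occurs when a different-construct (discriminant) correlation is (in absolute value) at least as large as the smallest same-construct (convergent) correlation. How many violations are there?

1

Convergent (same construct = anxiety): Scale C, Scale A, Scale B.
Smallest convergent = 0.53. Discriminant |r|: 0.43, 0.20, 0.55; count ≥ 0.53 → 1.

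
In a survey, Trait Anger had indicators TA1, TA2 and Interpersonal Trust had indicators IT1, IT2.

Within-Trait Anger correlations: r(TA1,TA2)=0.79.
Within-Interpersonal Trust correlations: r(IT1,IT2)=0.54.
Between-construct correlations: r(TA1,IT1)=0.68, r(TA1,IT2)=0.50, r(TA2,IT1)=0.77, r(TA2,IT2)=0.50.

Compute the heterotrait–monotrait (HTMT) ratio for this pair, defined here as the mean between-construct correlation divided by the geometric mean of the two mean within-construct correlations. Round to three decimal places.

Between-construct mean = 2.45/4 = 0.6125.
Mean within-TA = 0.79/1 = 0.7900; mean within-IT = 0.54/1 = 0.5400.
Geometric mean = √(0.7900 × 0.5400) = 0.6531.
HTMT = 0.6125 / 0.6531 = 0.938.

0.938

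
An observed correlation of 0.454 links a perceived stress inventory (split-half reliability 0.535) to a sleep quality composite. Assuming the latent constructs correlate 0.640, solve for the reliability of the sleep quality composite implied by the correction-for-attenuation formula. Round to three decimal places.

0.941

r_true = r_obs / √(r_xx · r_yy) ⇒ 0.640 = 0.454 / √(0.535 · r_yy).
√(0.535 · r_yy) = 0.454 / 0.640 = 0.7094; 0.535 · r_yy = 0.5032; r_yy = 0.5032 / 0.535 ≈ 0.941.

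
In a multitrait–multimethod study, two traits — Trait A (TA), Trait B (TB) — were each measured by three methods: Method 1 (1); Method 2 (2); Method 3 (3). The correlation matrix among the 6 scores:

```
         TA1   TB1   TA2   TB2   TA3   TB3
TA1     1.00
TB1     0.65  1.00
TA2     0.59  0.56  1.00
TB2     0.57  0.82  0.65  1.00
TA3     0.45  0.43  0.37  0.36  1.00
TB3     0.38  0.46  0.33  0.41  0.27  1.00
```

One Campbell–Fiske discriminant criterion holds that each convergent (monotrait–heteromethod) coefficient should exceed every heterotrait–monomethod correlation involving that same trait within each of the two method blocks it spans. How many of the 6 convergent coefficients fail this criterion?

Convergent coefficients and their comparison sets:
TA (methods 1·2): 0.59 vs {0.65, 0.65} → fail.
TA (methods 1·3): 0.45 vs {0.65, 0.27} → fail.
TA (methods 2·3): 0.37 vs {0.65, 0.27} → fail.
TB (methods 1·2): 0.82 vs {0.65, 0.65} → pass.
TB (methods 1·3): 0.46 vs {0.65, 0.27} → fail.
TB (methods 2·3): 0.41 vs {0.65, 0.27} → fail.
5 of 6 fail.

5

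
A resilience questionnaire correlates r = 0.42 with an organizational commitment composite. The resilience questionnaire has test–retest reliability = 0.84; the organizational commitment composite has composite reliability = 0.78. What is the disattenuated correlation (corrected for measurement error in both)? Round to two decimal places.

r_true = r_obs / √(r_xx · r_yy) = 0.42 / √(0.84 × 0.78) = 0.42 / √0.6552 = 0.42 / 0.8094 ≈ 0.52.

0.52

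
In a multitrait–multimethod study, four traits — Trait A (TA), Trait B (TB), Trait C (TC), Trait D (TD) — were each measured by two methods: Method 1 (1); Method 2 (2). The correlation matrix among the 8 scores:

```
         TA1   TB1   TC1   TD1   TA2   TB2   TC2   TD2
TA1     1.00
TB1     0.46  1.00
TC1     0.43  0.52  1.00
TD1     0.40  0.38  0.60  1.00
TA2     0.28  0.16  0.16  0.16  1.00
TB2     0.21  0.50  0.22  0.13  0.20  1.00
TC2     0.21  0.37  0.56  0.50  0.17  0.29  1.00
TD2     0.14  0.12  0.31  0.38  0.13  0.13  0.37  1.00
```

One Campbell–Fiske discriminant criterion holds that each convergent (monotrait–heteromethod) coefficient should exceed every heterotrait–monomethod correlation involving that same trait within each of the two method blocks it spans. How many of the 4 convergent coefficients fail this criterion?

4

Convergent coefficients and their comparison sets:
TA (methods 1·2): 0.28 vs {0.46, 0.20, 0.43, 0.17, 0.40, 0.13} → fail.
TB (methods 1·2): 0.50 vs {0.46, 0.20, 0.52, 0.29, 0.38, 0.13} → fail.
TC (methods 1·2): 0.56 vs {0.43, 0.17, 0.52, 0.29, 0.60, 0.37} → fail.
TD (methods 1·2): 0.38 vs {0.40, 0.13, 0.38, 0.13, 0.60, 0.37} → fail.
4 of 4 fail.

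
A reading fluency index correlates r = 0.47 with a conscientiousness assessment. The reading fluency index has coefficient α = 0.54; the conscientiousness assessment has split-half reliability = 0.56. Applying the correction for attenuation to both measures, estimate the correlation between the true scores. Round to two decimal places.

0.85

r_true = r_obs / √(r_xx · r_yy) = 0.47 / √(0.54 × 0.56) = 0.47 / √0.3024 = 0.47 / 0.5499 ≈ 0.85.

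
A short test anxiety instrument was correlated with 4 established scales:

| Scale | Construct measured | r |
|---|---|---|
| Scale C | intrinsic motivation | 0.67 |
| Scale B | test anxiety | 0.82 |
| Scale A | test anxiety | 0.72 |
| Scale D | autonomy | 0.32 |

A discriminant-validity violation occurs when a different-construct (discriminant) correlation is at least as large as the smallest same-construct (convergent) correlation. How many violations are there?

Convergent (same construct = test anxiety): Scale B, Scale A.
Smallest convergent = 0.72. Discriminant values: 0.67, 0.32; count ≥ 0.72 → 0.

0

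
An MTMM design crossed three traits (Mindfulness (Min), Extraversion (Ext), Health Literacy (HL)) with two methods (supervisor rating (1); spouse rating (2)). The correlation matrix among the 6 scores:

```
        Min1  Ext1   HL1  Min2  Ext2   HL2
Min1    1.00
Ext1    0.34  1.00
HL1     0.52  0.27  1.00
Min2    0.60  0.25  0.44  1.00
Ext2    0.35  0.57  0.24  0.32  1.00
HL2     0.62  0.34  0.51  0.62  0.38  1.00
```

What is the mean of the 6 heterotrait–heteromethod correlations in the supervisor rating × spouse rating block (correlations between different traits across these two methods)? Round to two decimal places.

0.37

HTHM values (method 1 × method 2): 0.35, 0.62, 0.25, 0.34, 0.44, 0.24; mean = 2.24/6 = 0.37.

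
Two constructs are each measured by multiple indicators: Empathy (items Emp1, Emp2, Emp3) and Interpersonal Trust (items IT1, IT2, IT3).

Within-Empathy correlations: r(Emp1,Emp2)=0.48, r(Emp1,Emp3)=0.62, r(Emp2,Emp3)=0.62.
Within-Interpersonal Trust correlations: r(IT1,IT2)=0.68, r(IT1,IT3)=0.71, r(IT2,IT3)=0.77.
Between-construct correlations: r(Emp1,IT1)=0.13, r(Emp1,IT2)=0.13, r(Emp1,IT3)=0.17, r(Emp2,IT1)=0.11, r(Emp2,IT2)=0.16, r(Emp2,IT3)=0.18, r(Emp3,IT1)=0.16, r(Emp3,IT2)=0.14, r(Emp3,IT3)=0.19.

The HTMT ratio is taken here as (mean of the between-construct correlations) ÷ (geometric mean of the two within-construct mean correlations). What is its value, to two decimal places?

0.24

Between-construct mean = 1.37/9 = 0.1522.
Mean within-Emp = 1.72/3 = 0.5733; mean within-IT = 2.16/3 = 0.7200.
Geometric mean = √(0.5733 × 0.7200) = 0.6425.
HTMT = 0.1522 / 0.6425 = 0.24.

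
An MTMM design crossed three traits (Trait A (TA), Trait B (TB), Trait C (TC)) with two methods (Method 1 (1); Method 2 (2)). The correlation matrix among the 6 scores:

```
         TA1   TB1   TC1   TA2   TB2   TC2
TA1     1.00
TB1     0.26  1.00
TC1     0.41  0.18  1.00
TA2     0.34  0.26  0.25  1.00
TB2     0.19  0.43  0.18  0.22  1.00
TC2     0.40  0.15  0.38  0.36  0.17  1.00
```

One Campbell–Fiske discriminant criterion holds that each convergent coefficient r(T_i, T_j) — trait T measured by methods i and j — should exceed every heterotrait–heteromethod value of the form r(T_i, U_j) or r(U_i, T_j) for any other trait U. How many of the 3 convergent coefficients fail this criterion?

Checking each validity diagonal entry against its comparison values:
TA (methods 1·2): 0.34 vs {0.19, 0.26, 0.40, 0.25} → fail.
TB (methods 1·2): 0.43 vs {0.26, 0.19, 0.15, 0.18} → pass.
TC (methods 1·2): 0.38 vs {0.25, 0.40, 0.18, 0.15} → fail.
2 of 3 fail.

2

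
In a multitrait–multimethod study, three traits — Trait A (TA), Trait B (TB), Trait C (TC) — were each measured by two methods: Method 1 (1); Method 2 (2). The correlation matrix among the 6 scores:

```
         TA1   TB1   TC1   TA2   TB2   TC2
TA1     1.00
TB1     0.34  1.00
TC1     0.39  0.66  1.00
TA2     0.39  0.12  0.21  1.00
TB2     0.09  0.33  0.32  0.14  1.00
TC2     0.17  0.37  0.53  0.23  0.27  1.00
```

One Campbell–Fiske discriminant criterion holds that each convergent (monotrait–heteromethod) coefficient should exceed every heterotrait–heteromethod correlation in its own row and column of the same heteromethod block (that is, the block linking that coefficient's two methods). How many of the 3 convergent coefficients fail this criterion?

Checking each validity diagonal entry against its comparison values:
TA (methods 1·2): 0.39 vs {0.09, 0.12, 0.17, 0.21} → pass.
TB (methods 1·2): 0.33 vs {0.12, 0.09, 0.37, 0.32} → fail.
TC (methods 1·2): 0.53 vs {0.21, 0.17, 0.32, 0.37} → pass.
1 of 3 fail.

1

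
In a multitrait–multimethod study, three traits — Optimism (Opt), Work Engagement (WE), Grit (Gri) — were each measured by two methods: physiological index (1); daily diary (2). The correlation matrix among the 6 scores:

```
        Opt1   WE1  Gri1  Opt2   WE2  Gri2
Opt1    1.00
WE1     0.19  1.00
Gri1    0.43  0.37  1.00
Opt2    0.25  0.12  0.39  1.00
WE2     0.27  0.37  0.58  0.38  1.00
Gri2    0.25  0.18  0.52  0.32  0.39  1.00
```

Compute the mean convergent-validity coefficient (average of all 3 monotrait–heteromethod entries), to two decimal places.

Convergent values: 0.25, 0.37, 0.52; mean = 1.14/3 = 0.38.

0.38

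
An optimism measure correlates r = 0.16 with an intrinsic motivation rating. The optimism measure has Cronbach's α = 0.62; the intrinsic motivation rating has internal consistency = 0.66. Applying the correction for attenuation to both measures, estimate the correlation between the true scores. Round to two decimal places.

0.25

r_true = r_obs / √(r_xx · r_yy) = 0.16 / √(0.62 × 0.66) = 0.16 / √0.4092 = 0.16 / 0.6397 ≈ 0.25.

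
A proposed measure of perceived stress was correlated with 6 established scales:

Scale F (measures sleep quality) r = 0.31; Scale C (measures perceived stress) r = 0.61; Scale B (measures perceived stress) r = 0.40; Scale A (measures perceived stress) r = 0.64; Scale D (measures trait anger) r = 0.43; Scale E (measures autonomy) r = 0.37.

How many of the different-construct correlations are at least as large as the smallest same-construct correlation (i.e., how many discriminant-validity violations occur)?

Convergent (same construct = perceived stress): Scale C, Scale B, Scale A.
Smallest convergent = 0.40. Discriminant values: 0.31, 0.43, 0.37; count ≥ 0.40 → 1.

1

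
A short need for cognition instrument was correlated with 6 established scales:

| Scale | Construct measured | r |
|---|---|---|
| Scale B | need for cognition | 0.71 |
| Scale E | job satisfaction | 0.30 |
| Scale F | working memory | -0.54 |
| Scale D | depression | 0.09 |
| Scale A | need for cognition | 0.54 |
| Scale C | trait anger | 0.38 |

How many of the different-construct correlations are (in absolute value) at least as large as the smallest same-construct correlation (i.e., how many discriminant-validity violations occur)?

1

Convergent (same construct = need for cognition): Scale B, Scale A.
Smallest convergent = 0.54. Discriminant |r|: 0.30, 0.54, 0.09, 0.38; count ≥ 0.54 → 1.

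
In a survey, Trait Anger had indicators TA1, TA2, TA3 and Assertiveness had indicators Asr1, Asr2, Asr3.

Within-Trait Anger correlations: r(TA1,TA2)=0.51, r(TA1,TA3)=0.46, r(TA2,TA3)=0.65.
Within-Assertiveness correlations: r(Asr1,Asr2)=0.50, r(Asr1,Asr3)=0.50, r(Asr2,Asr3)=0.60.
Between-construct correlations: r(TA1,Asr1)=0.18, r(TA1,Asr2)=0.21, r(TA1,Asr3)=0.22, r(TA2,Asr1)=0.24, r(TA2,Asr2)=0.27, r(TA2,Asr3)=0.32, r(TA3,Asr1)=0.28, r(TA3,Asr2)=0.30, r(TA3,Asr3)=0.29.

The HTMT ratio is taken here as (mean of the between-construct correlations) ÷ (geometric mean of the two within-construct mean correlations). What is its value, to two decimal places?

Mean heterotrait r = 2.31/9 = 0.2567.
Mean within-TA = 1.62/3 = 0.5400; mean within-Asr = 1.60/3 = 0.5333.
Geometric mean = √(0.5400 × 0.5333) = 0.5366.
HTMT = 0.2567 / 0.5366 = 0.48.

0.48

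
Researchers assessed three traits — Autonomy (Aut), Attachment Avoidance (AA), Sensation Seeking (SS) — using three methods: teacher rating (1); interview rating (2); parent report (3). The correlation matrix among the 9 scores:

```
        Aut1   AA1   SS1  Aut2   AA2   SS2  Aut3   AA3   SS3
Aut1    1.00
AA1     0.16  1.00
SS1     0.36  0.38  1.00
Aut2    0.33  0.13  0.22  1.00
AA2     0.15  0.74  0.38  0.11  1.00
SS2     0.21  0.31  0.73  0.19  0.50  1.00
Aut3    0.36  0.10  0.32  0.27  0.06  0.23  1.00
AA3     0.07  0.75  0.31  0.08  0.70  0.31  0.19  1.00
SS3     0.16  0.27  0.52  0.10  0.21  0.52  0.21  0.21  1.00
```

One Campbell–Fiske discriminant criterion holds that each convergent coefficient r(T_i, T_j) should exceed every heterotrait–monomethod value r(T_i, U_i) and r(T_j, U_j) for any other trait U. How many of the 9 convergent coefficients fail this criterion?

2

Checking each validity diagonal entry against its comparison values:
Aut (methods 1·2): 0.33 vs {0.16, 0.11, 0.36, 0.19} → fail.
Aut (methods 1·3): 0.36 vs {0.16, 0.19, 0.36, 0.21} → fail.
Aut (methods 2·3): 0.27 vs {0.11, 0.19, 0.19, 0.21} → pass.
AA (methods 1·2): 0.74 vs {0.16, 0.11, 0.38, 0.50} → pass.
AA (methods 1·3): 0.75 vs {0.16, 0.19, 0.38, 0.21} → pass.
AA (methods 2·3): 0.70 vs {0.11, 0.19, 0.50, 0.21} → pass.
SS (methods 1·2): 0.73 vs {0.36, 0.19, 0.38, 0.50} → pass.
SS (methods 1·3): 0.52 vs {0.36, 0.21, 0.38, 0.21} → pass.
SS (methods 2·3): 0.52 vs {0.19, 0.21, 0.50, 0.21} → pass.
2 of 9 fail.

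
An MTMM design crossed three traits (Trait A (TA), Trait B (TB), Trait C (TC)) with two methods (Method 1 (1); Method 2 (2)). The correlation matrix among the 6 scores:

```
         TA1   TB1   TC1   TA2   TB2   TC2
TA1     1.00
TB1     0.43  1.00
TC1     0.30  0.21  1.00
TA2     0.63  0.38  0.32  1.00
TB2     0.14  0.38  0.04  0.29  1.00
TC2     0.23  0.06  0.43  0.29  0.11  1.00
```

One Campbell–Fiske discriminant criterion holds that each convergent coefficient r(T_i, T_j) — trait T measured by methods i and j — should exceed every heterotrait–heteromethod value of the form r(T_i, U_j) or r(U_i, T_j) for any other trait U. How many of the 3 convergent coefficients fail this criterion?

1

Checking each validity diagonal entry against its comparison values:
TA (methods 1·2): 0.63 vs {0.14, 0.38, 0.23, 0.32} → pass.
TB (methods 1·2): 0.38 vs {0.38, 0.14, 0.06, 0.04} → fail.
TC (methods 1·2): 0.43 vs {0.32, 0.23, 0.04, 0.06} → pass.
1 of 3 fail.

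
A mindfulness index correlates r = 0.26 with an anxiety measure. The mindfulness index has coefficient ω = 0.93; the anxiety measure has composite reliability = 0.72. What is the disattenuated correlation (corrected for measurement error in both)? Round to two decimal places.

r_true = r_obs / √(r_xx · r_yy) = 0.26 / √(0.93 × 0.72) = 0.26 / √0.6696 = 0.26 / 0.8183 ≈ 0.32.

0.32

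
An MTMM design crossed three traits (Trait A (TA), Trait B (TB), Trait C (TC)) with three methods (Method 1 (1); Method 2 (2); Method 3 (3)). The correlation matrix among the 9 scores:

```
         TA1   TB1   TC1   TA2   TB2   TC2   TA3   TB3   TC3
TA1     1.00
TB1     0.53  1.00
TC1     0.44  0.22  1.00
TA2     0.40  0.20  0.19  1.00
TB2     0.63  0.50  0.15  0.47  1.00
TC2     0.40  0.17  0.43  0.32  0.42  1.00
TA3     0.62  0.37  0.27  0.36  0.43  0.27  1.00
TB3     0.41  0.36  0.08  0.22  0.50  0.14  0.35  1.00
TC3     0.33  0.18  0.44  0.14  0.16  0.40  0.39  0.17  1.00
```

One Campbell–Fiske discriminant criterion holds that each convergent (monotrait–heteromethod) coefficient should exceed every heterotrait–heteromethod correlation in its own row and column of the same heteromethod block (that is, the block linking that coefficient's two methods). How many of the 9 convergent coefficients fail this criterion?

Each convergent coefficient versus the relevant comparison correlations:
TA (methods 1·2): 0.40 vs {0.63, 0.20, 0.40, 0.19} → fail.
TA (methods 1·3): 0.62 vs {0.41, 0.37, 0.33, 0.27} → pass.
TA (methods 2·3): 0.36 vs {0.22, 0.43, 0.14, 0.27} → fail.
TB (methods 1·2): 0.50 vs {0.20, 0.63, 0.17, 0.15} → fail.
TB (methods 1·3): 0.36 vs {0.37, 0.41, 0.18, 0.08} → fail.
TB (methods 2·3): 0.50 vs {0.43, 0.22, 0.16, 0.14} → pass.
TC (methods 1·2): 0.43 vs {0.19, 0.40, 0.15, 0.17} → pass.
TC (methods 1·3): 0.44 vs {0.27, 0.33, 0.08, 0.18} → pass.
TC (methods 2·3): 0.40 vs {0.27, 0.14, 0.14, 0.16} → pass.
4 of 9 fail.

4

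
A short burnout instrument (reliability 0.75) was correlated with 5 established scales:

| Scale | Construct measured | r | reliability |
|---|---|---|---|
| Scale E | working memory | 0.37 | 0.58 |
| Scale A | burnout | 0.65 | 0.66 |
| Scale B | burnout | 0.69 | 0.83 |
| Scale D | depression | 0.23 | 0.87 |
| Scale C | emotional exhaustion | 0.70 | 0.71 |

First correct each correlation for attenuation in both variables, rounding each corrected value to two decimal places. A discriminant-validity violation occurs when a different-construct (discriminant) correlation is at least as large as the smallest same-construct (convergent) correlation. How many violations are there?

Disattenuated r (r / √(r_scale · r_new)):
  Scale E (disc): 0.37 / √(0.58·0.75) = 0.56
  Scale A (conv): 0.65 / √(0.66·0.75) = 0.92
  Scale B (conv): 0.69 / √(0.83·0.75) = 0.87
  Scale D (disc): 0.23 / √(0.87·0.75) = 0.28
  Scale C (disc): 0.70 / √(0.71·0.75) = 0.96
Smallest convergent = 0.87. Discriminant values: 0.56, 0.28, 0.96; count ≥ 0.87 → 1.

1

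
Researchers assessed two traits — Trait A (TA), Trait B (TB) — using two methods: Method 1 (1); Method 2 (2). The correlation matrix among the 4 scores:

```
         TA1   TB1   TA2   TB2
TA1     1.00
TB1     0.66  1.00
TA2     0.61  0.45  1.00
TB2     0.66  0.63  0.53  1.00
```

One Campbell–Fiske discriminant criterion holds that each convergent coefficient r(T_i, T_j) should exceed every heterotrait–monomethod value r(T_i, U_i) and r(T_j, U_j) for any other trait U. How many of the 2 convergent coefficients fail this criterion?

Convergent coefficients and their comparison sets:
TA (methods 1·2): 0.61 vs {0.66, 0.53} → fail.
TB (methods 1·2): 0.63 vs {0.66, 0.53} → fail.
2 of 2 fail.

2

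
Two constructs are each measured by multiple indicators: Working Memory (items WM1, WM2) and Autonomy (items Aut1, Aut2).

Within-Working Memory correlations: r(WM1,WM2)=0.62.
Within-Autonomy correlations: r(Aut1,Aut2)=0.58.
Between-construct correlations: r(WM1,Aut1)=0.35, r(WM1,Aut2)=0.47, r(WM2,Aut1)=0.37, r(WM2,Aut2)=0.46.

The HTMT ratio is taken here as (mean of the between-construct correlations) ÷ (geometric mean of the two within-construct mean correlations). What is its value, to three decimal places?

0.688

Mean heterotrait r = 1.65/4 = 0.4125.
Mean within-WM = 0.62/1 = 0.6200; mean within-Aut = 0.58/1 = 0.5800.
Geometric mean = √(0.6200 × 0.5800) = 0.5997.
HTMT = 0.4125 / 0.5997 = 0.688.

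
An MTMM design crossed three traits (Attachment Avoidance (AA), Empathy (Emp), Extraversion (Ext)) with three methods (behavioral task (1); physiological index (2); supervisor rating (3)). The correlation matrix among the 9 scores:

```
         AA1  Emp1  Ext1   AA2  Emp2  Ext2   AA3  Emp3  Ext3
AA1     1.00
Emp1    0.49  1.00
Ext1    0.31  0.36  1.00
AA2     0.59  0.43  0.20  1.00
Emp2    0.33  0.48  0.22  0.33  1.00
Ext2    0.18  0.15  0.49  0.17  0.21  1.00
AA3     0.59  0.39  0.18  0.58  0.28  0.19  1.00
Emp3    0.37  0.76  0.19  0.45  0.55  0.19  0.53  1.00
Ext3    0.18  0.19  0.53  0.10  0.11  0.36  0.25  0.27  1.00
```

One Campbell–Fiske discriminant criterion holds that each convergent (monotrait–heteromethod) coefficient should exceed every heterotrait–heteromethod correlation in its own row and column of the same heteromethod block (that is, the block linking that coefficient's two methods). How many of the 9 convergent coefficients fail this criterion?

0

Each convergent coefficient versus the relevant comparison correlations:
AA (methods 1·2): 0.59 vs {0.33, 0.43, 0.18, 0.20} → pass.
AA (methods 1·3): 0.59 vs {0.37, 0.39, 0.18, 0.18} → pass.
AA (methods 2·3): 0.58 vs {0.45, 0.28, 0.10, 0.19} → pass.
Emp (methods 1·2): 0.48 vs {0.43, 0.33, 0.15, 0.22} → pass.
Emp (methods 1·3): 0.76 vs {0.39, 0.37, 0.19, 0.19} → pass.
Emp (methods 2·3): 0.55 vs {0.28, 0.45, 0.11, 0.19} → pass.
Ext (methods 1·2): 0.49 vs {0.20, 0.18, 0.22, 0.15} → pass.
Ext (methods 1·3): 0.53 vs {0.18, 0.18, 0.19, 0.19} → pass.
Ext (methods 2·3): 0.36 vs {0.19, 0.10, 0.19, 0.11} → pass.
0 of 9 fail.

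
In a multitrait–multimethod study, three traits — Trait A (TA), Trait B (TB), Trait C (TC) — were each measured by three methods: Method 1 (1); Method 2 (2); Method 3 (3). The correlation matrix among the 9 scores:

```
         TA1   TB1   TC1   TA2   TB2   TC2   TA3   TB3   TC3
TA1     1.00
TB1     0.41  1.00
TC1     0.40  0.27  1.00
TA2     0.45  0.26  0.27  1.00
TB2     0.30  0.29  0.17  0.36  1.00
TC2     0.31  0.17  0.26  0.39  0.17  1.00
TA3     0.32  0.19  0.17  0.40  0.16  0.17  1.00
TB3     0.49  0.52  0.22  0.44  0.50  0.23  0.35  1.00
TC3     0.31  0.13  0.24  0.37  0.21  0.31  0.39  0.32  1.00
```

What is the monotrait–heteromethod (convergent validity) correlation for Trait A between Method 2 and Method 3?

0.40

Same trait (TA), different methods: r(TA2, TA3) = 0.40.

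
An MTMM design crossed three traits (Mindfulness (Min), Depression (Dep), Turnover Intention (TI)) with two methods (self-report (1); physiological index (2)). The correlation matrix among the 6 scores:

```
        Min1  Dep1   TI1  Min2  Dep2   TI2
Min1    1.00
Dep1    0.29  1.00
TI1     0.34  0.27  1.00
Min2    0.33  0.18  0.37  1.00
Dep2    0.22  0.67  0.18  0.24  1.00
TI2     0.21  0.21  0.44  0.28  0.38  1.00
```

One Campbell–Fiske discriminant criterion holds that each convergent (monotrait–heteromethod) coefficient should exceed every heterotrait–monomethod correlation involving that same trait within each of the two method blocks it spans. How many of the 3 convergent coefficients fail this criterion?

Each convergent coefficient versus the relevant comparison correlations:
Min (methods 1·2): 0.33 vs {0.29, 0.24, 0.34, 0.28} → fail.
Dep (methods 1·2): 0.67 vs {0.29, 0.24, 0.27, 0.38} → pass.
TI (methods 1·2): 0.44 vs {0.34, 0.28, 0.27, 0.38} → pass.
1 of 3 fail.

1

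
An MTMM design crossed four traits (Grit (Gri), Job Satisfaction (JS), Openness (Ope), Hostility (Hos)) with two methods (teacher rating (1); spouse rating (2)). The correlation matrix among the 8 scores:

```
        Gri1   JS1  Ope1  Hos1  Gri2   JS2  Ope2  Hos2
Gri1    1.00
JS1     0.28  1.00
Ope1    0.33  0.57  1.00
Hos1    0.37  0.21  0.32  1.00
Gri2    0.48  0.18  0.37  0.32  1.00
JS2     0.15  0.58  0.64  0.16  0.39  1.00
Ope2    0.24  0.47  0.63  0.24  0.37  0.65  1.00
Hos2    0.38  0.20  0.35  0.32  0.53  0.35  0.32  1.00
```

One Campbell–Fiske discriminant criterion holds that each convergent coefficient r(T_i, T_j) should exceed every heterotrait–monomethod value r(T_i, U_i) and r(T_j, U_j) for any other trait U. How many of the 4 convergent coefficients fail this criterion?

Each convergent coefficient versus the relevant comparison correlations:
Gri (methods 1·2): 0.48 vs {0.28, 0.39, 0.33, 0.37, 0.37, 0.53} → fail.
JS (methods 1·2): 0.58 vs {0.28, 0.39, 0.57, 0.65, 0.21, 0.35} → fail.
Ope (methods 1·2): 0.63 vs {0.33, 0.37, 0.57, 0.65, 0.32, 0.32} → fail.
Hos (methods 1·2): 0.32 vs {0.37, 0.53, 0.21, 0.35, 0.32, 0.32} → fail.
4 of 4 fail.

4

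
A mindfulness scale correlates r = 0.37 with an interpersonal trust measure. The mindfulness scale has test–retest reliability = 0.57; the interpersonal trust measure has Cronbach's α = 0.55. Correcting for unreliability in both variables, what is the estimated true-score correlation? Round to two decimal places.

r_true = r_obs / √(r_xx · r_yy) = 0.37 / √(0.57 × 0.55) = 0.37 / √0.3135 = 0.37 / 0.5599 ≈ 0.66.

0.66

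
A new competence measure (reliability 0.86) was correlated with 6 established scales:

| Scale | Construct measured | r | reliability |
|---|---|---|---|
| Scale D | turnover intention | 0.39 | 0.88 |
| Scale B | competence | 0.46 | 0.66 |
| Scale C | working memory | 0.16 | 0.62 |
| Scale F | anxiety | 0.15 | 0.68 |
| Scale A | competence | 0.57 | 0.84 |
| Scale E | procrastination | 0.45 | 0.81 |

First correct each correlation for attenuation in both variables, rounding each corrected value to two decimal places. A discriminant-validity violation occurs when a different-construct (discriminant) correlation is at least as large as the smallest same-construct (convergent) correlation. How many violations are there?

Disattenuated r (r / √(r_scale · r_new)):
  Scale D (disc): 0.39 / √(0.88·0.86) = 0.45
  Scale B (conv): 0.46 / √(0.66·0.86) = 0.61
  Scale C (disc): 0.16 / √(0.62·0.86) = 0.22
  Scale F (disc): 0.15 / √(0.68·0.86) = 0.20
  Scale A (conv): 0.57 / √(0.84·0.86) = 0.67
  Scale E (disc): 0.45 / √(0.81·0.86) = 0.54
Smallest convergent = 0.61. Discriminant values: 0.45, 0.22, 0.20, 0.54; count ≥ 0.61 → 0.

0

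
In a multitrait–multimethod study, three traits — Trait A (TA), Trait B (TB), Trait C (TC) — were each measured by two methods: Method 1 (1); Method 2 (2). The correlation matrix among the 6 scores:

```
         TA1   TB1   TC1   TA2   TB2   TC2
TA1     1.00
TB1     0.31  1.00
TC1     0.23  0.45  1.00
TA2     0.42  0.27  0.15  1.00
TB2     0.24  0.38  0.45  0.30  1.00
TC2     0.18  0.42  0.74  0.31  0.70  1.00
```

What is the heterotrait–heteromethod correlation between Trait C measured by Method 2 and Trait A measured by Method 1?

0.18

Different traits and methods: r(TC2, TA1) = 0.18.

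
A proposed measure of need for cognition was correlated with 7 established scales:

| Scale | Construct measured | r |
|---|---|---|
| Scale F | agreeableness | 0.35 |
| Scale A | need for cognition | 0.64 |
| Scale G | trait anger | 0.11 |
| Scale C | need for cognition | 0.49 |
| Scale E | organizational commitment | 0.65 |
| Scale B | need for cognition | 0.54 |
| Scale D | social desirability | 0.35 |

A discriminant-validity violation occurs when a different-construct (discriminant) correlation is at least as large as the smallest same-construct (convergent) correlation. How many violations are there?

1

Convergent (same construct = need for cognition): Scale A, Scale C, Scale B.
Smallest convergent = 0.49. Discriminant values: 0.35, 0.11, 0.65, 0.35; count ≥ 0.49 → 1.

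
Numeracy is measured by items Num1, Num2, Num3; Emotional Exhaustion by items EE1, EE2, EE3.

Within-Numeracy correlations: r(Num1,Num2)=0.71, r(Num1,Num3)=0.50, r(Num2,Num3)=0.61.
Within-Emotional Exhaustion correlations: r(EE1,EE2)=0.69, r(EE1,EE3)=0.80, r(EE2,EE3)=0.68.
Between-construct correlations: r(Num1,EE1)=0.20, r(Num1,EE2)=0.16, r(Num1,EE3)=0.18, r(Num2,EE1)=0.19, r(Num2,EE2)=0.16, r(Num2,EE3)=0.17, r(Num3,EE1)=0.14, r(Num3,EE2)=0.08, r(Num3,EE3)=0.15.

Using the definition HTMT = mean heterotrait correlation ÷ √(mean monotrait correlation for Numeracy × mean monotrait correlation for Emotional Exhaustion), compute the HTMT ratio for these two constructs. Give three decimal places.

Mean heterotrait r = 1.43/9 = 0.1589.
Mean within-Num = 1.82/3 = 0.6067; mean within-EE = 2.17/3 = 0.7233.
Geometric mean = √(0.6067 × 0.7233) = 0.6624.
HTMT = 0.1589 / 0.6624 = 0.240.

0.240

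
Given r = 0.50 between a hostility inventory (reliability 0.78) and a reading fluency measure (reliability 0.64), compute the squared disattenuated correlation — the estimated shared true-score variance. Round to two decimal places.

0.50

Disattenuated r = 0.50 / √(0.78 × 0.64) = 0.50 / 0.7065 = 0.7077.
Shared true-score variance = 0.7077² = 0.5008 ≈ 0.50.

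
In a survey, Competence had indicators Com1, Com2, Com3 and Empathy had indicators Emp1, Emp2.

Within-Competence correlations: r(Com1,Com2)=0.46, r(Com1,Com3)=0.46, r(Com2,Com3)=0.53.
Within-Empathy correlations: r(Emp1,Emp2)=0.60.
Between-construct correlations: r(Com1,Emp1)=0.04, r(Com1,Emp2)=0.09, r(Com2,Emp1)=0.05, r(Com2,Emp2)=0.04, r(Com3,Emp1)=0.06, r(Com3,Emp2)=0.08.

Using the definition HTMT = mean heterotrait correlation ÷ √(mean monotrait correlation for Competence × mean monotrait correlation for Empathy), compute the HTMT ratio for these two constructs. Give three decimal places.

Mean between = 0.36/6 = 0.0600.
Mean within-Com = 1.45/3 = 0.4833; mean within-Emp = 0.60/1 = 0.6000.
Geometric mean = √(0.4833 × 0.6000) = 0.5385.
HTMT = 0.0600 / 0.5385 = 0.111.

0.111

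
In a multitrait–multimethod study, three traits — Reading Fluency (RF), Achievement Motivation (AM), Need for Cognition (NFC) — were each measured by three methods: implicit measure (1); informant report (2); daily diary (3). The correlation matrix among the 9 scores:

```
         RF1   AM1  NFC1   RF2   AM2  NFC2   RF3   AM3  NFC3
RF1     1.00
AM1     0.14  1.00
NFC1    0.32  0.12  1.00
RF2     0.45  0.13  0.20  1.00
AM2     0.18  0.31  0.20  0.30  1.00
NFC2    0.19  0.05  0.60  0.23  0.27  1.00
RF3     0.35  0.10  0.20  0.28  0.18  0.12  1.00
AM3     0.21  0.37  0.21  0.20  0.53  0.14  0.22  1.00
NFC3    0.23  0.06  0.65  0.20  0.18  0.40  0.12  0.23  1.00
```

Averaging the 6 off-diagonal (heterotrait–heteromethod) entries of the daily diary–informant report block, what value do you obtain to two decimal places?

HTHM values (method 3 × method 2): 0.18, 0.12, 0.20, 0.14, 0.20, 0.18; mean = 1.02/6 = 0.17.

0.17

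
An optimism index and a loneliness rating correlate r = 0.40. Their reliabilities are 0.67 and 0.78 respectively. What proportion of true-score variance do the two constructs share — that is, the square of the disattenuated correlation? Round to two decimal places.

Disattenuated r = 0.40 / √(0.67 × 0.78) = 0.40 / 0.7229 = 0.5533.
Shared true-score variance = 0.5533² = 0.3061 ≈ 0.31.

0.31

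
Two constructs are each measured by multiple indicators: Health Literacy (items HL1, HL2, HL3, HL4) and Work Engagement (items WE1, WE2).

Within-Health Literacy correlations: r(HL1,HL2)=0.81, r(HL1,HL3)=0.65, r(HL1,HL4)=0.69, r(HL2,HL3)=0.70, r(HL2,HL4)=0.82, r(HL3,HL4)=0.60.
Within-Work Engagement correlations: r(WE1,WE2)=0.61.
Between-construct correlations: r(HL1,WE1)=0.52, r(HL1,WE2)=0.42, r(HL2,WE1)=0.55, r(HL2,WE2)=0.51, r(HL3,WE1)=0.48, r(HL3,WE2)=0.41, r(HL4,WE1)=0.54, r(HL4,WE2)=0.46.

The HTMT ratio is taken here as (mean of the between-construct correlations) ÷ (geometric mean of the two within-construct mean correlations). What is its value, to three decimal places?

0.738

Mean heterotrait r = 3.89/8 = 0.4863.
Mean within-HL = 4.27/6 = 0.7117; mean within-WE = 0.61/1 = 0.6100.
Geometric mean = √(0.7117 × 0.6100) = 0.6589.
HTMT = 0.4863 / 0.6589 = 0.738.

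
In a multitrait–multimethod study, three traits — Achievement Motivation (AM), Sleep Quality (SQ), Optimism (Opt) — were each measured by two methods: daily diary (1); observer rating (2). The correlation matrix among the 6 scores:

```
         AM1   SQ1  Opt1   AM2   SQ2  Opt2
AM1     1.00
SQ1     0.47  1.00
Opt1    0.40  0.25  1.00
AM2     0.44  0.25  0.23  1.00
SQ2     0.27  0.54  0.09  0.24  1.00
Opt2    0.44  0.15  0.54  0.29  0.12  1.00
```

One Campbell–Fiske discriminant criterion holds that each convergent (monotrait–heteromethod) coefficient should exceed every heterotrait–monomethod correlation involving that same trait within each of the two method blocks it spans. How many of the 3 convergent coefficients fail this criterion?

Checking each validity diagonal entry against its comparison values:
AM (methods 1·2): 0.44 vs {0.47, 0.24, 0.40, 0.29} → fail.
SQ (methods 1·2): 0.54 vs {0.47, 0.24, 0.25, 0.12} → pass.
Opt (methods 1·2): 0.54 vs {0.40, 0.29, 0.25, 0.12} → pass.
1 of 3 fail.

1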